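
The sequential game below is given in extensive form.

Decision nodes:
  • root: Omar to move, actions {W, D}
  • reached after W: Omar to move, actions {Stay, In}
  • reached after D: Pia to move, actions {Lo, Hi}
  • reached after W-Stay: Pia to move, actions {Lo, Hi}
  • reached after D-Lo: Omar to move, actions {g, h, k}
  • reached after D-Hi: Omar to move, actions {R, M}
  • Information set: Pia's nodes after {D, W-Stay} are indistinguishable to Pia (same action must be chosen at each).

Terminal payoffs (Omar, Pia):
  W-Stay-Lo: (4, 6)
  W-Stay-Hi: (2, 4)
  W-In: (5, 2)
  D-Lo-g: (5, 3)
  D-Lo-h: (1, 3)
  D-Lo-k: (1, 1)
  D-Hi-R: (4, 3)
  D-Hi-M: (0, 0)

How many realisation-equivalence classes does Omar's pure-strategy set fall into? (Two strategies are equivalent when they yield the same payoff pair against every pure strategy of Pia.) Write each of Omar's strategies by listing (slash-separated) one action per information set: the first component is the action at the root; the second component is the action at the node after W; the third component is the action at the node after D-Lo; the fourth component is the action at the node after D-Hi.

Omar has 24 pure strategies: W/Stay/g/R, W/Stay/g/M, W/Stay/h/R, W/Stay/h/M, W/Stay/k/R, W/Stay/k/M, W/In/g/R, W/In/g/M, W/In/h/R, W/In/h/M, W/In/k/R, W/In/k/M, D/Stay/g/R, D/Stay/g/M, D/Stay/h/R, D/Stay/h/M, D/Stay/k/R, D/Stay/k/M, D/In/g/R, D/In/g/M, D/In/h/R, D/In/h/M, D/In/k/R, D/In/k/M. Columns: Lo, Hi.
{W/Stay/g/R, W/Stay/g/M, W/Stay/h/R, W/Stay/h/M, W/Stay/k/R, W/Stay/k/M} → row (4,6) (2,4)
{W/In/g/R, W/In/g/M, W/In/h/R, W/In/h/M, W/In/k/R, W/In/k/M} → row (5,2) (5,2)
{D/Stay/g/R, D/In/g/R} → row (5,3) (4,3)
{D/Stay/g/M, D/In/g/M} → row (5,3) (0,0)
{D/Stay/h/R, D/In/h/R} → row (1,3) (4,3)
{D/Stay/h/M, D/In/h/M} → row (1,3) (0,0)
{D/Stay/k/R, D/In/k/R} → row (1,1) (4,3)
{D/Stay/k/M, D/In/k/M} → row (1,1) (0,0)
That's 8 distinct rows out of 24 strategies.

8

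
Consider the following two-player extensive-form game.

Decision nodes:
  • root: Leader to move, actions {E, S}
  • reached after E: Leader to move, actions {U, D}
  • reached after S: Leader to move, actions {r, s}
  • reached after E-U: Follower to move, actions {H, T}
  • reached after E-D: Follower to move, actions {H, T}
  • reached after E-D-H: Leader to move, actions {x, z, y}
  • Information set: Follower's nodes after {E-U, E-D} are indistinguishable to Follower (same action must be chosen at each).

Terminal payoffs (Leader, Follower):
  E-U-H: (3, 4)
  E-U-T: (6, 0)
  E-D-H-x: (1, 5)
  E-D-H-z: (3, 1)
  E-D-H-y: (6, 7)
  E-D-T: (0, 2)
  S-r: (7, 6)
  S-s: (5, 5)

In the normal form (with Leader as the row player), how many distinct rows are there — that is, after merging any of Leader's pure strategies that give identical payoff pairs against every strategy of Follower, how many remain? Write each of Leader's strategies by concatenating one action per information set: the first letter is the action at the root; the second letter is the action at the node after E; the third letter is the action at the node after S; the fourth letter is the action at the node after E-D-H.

Leader has 24 pure strategies: EUrx, EUrz, EUry, EUsx, EUsz, EUsy, EDrx, EDrz, EDry, EDsx, EDsz, EDsy, SUrx, SUrz, SUry, SUsx, SUsz, SUsy, SDrx, SDrz, SDry, SDsx, SDsz, SDsy. Columns: H, T.
{EUrx, EUrz, EUry, EUsx, EUsz, EUsy} → row (3,4) (6,0)
{EDrx, EDsx} → row (1,5) (0,2)
{EDrz, EDsz} → row (3,1) (0,2)
{EDry, EDsy} → row (6,7) (0,2)
{SUrx, SUrz, SUry, SDrx, SDrz, SDry} → row (7,6) (7,6)
{SUsx, SUsz, SUsy, SDsx, SDsz, SDsy} → row (5,5) (5,5)
That's 6 distinct rows out of 24 strategies.

6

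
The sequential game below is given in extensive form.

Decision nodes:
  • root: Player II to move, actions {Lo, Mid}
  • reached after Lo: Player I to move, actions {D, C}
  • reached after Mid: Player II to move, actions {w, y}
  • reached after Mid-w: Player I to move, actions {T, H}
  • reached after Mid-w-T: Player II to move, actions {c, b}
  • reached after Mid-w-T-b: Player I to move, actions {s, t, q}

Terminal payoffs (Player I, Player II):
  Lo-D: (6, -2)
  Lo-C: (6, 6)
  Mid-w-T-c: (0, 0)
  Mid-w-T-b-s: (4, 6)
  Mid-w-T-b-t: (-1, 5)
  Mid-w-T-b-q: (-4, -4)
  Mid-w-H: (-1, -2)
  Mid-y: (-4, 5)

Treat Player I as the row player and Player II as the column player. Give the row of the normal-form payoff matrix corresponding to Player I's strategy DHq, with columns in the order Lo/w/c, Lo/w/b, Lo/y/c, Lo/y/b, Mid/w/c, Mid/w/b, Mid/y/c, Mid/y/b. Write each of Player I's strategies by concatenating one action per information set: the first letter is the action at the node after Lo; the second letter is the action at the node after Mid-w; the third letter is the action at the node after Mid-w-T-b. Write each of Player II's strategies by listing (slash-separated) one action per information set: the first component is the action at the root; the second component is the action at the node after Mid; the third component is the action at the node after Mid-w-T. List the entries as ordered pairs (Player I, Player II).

vs Lo/w/c: Player II plays Lo → Player I plays D at [Lo] → (6, -2)
vs Lo/w/b: Player II plays Lo → Player I plays D at [Lo] → (6, -2)
vs Lo/y/c: Player II plays Lo → Player I plays D at [Lo] → (6, -2)
vs Lo/y/b: Player II plays Lo → Player I plays D at [Lo] → (6, -2)
vs Mid/w/c: Player II plays Mid → Player II plays w at [Mid] → Player I plays H at [Mid-w] → (-1, -2)
vs Mid/w/b: Player II plays Mid → Player II plays w at [Mid] → Player I plays H at [Mid-w] → (-1, -2)
vs Mid/y/c: Player II plays Mid → Player II plays y at [Mid] → (-4, 5)
vs Mid/y/b: Player II plays Mid → Player II plays y at [Mid] → (-4, 5)

(6,-2) (6,-2) (6,-2) (6,-2) (-1,-2) (-1,-2) (-4,5) (-4,5)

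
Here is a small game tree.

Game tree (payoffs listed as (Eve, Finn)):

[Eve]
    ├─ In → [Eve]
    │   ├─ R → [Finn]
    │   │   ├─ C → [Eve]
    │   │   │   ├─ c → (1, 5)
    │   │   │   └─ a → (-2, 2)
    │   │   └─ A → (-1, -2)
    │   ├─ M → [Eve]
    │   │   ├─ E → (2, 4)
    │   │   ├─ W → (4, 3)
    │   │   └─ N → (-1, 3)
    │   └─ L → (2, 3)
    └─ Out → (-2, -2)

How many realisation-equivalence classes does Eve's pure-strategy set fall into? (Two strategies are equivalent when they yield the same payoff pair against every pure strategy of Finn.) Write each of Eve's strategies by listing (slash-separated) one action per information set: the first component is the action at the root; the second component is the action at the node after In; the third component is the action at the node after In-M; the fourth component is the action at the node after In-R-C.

Eve has 36 pure strategies: In/R/E/c, In/R/E/a, In/R/W/c, In/R/W/a, In/R/N/c, In/R/N/a, In/M/E/c, In/M/E/a, In/M/W/c, In/M/W/a, In/M/N/c, In/M/N/a, In/L/E/c, In/L/E/a, In/L/W/c, In/L/W/a, In/L/N/c, In/L/N/a, Out/R/E/c, Out/R/E/a, Out/R/W/c, Out/R/W/a, Out/R/N/c, Out/R/N/a, Out/M/E/c, Out/M/E/a, Out/M/W/c, Out/M/W/a, Out/M/N/c, Out/M/N/a, Out/L/E/c, Out/L/E/a, Out/L/W/c, Out/L/W/a, Out/L/N/c, Out/L/N/a. Columns: C, A.
{In/R/E/c, In/R/W/c, In/R/N/c} → row (1,5) (-1,-2)
{In/R/E/a, In/R/W/a, In/R/N/a} → row (-2,2) (-1,-2)
{In/M/E/c, In/M/E/a} → row (2,4) (2,4)
{In/M/W/c, In/M/W/a} → row (4,3) (4,3)
{In/M/N/c, In/M/N/a} → row (-1,3) (-1,3)
{In/L/E/c, In/L/E/a, In/L/W/c, In/L/W/a, In/L/N/c, In/L/N/a} → row (2,3) (2,3)
{Out/R/E/c, Out/R/E/a, Out/R/W/c, Out/R/W/a, Out/R/N/c, Out/R/N/a, Out/M/E/c, Out/M/E/a, Out/M/W/c, Out/M/W/a, Out/M/N/c, Out/M/N/a, Out/L/E/c, Out/L/E/a, Out/L/W/c, Out/L/W/a, Out/L/N/c, Out/L/N/a} → row (-2,-2) (-2,-2)
That's 7 distinct rows out of 36 strategies.

7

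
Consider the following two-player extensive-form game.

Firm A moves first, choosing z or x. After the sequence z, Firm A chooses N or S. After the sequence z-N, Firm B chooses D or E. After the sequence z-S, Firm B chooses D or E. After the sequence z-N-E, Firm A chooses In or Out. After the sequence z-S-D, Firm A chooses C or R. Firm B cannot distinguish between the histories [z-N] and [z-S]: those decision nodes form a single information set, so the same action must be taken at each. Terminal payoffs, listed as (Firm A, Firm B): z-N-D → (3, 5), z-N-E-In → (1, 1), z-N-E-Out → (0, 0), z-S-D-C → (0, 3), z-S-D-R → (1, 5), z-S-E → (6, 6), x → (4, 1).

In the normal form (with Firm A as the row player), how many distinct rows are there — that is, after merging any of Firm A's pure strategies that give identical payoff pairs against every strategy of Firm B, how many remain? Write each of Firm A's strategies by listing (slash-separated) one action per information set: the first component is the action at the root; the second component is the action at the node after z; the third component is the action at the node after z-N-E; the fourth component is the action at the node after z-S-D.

5

Firm A has 16 pure strategies: z/N/In/C, z/N/In/R, z/N/Out/C, z/N/Out/R, z/S/In/C, z/S/In/R, z/S/Out/C, z/S/Out/R, x/N/In/C, x/N/In/R, x/N/Out/C, x/N/Out/R, x/S/In/C, x/S/In/R, x/S/Out/C, x/S/Out/R. Columns: D, E.
{z/N/In/C, z/N/In/R} → row (3,5) (1,1)
{z/N/Out/C, z/N/Out/R} → row (3,5) (0,0)
{z/S/In/C, z/S/Out/C} → row (0,3) (6,6)
{z/S/In/R, z/S/Out/R} → row (1,5) (6,6)
{x/N/In/C, x/N/In/R, x/N/Out/C, x/N/Out/R, x/S/In/C, x/S/In/R, x/S/Out/C, x/S/Out/R} → row (4,1) (4,1)
That's 5 distinct rows out of 16 strategies.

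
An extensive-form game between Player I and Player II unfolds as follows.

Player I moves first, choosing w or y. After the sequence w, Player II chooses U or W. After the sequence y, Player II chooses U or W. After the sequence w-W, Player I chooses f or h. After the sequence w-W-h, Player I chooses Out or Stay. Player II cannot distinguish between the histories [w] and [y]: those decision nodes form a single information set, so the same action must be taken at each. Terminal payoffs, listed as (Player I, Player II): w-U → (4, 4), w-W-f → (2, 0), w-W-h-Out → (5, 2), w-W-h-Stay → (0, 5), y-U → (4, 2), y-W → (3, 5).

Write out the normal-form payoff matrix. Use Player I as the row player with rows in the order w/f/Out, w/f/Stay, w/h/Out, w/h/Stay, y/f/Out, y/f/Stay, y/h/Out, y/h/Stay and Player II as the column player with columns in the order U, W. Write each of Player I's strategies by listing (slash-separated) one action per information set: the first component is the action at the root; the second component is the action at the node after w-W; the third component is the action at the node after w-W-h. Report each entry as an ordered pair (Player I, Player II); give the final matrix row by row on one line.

                U        W
 w/f/Out    (4,4)    (2,0)
w/f/Stay    (4,4)    (2,0)
 w/h/Out    (4,4)    (5,2)
w/h/Stay    (4,4)    (0,5)
 y/f/Out    (4,2)    (3,5)
y/f/Stay    (4,2)    (3,5)
 y/h/Out    (4,2)    (3,5)
y/h/Stay    (4,2)    (3,5)

w/f/Out: (4,4) (2,0) | w/f/Stay: (4,4) (2,0) | w/h/Out: (4,4) (5,2) | w/h/Stay: (4,4) (0,5) | y/f/Out: (4,2) (3,5) | y/f/Stay: (4,2) (3,5) | y/h/Out: (4,2) (3,5) | y/h/Stay: (4,2) (3,5)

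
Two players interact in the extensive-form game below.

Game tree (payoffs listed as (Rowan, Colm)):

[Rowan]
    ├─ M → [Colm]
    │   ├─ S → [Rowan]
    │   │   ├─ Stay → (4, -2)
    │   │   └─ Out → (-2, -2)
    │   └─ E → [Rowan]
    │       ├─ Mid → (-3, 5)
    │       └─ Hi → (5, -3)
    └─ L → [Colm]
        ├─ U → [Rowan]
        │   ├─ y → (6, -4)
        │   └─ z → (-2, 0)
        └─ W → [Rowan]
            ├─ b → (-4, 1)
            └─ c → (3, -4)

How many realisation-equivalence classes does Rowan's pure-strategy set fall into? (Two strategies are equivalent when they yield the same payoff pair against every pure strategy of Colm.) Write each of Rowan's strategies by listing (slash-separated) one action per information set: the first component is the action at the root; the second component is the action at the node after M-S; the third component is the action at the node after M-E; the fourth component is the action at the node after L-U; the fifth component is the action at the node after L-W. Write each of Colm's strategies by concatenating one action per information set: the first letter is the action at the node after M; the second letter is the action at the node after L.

Rowan has 32 pure strategies: M/Stay/Mid/y/b, M/Stay/Mid/y/c, M/Stay/Mid/z/b, M/Stay/Mid/z/c, M/Stay/Hi/y/b, M/Stay/Hi/y/c, M/Stay/Hi/z/b, M/Stay/Hi/z/c, M/Out/Mid/y/b, M/Out/Mid/y/c, M/Out/Mid/z/b, M/Out/Mid/z/c, M/Out/Hi/y/b, M/Out/Hi/y/c, M/Out/Hi/z/b, M/Out/Hi/z/c, L/Stay/Mid/y/b, L/Stay/Mid/y/c, L/Stay/Mid/z/b, L/Stay/Mid/z/c, L/Stay/Hi/y/b, L/Stay/Hi/y/c, L/Stay/Hi/z/b, L/Stay/Hi/z/c, L/Out/Mid/y/b, L/Out/Mid/y/c, L/Out/Mid/z/b, L/Out/Mid/z/c, L/Out/Hi/y/b, L/Out/Hi/y/c, L/Out/Hi/z/b, L/Out/Hi/z/c. Columns: SU, SW, EU, EW.
{M/Stay/Mid/y/b, M/Stay/Mid/y/c, M/Stay/Mid/z/b, M/Stay/Mid/z/c} → row (4,-2) (4,-2) (-3,5) (-3,5)
{M/Stay/Hi/y/b, M/Stay/Hi/y/c, M/Stay/Hi/z/b, M/Stay/Hi/z/c} → row (4,-2) (4,-2) (5,-3) (5,-3)
{M/Out/Mid/y/b, M/Out/Mid/y/c, M/Out/Mid/z/b, M/Out/Mid/z/c} → row (-2,-2) (-2,-2) (-3,5) (-3,5)
{M/Out/Hi/y/b, M/Out/Hi/y/c, M/Out/Hi/z/b, M/Out/Hi/z/c} → row (-2,-2) (-2,-2) (5,-3) (5,-3)
{L/Stay/Mid/y/b, L/Stay/Hi/y/b, L/Out/Mid/y/b, L/Out/Hi/y/b} → row (6,-4) (-4,1) (6,-4) (-4,1)
{L/Stay/Mid/y/c, L/Stay/Hi/y/c, L/Out/Mid/y/c, L/Out/Hi/y/c} → row (6,-4) (3,-4) (6,-4) (3,-4)
{L/Stay/Mid/z/b, L/Stay/Hi/z/b, L/Out/Mid/z/b, L/Out/Hi/z/b} → row (-2,0) (-4,1) (-2,0) (-4,1)
{L/Stay/Mid/z/c, L/Stay/Hi/z/c, L/Out/Mid/z/c, L/Out/Hi/z/c} → row (-2,0) (3,-4) (-2,0) (3,-4)
That's 8 distinct rows out of 32 strategies.

8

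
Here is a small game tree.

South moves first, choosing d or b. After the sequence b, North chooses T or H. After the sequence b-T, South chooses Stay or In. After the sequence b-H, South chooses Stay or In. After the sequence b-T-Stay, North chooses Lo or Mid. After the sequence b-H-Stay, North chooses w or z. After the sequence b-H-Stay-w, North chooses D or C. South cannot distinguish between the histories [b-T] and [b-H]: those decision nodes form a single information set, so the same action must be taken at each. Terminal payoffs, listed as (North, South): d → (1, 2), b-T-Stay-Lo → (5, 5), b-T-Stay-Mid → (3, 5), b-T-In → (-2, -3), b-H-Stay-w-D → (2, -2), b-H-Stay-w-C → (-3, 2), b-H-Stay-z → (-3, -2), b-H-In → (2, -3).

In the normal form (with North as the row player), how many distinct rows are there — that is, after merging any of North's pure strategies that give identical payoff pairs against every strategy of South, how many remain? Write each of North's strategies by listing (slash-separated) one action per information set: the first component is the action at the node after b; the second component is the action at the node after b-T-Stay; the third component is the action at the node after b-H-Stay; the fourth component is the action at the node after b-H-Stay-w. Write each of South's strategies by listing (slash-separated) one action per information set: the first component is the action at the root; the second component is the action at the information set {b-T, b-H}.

5

North has 16 pure strategies: T/Lo/w/D, T/Lo/w/C, T/Lo/z/D, T/Lo/z/C, T/Mid/w/D, T/Mid/w/C, T/Mid/z/D, T/Mid/z/C, H/Lo/w/D, H/Lo/w/C, H/Lo/z/D, H/Lo/z/C, H/Mid/w/D, H/Mid/w/C, H/Mid/z/D, H/Mid/z/C. Columns: d/Stay, d/In, b/Stay, b/In.
{T/Lo/w/D, T/Lo/w/C, T/Lo/z/D, T/Lo/z/C} → row (1,2) (1,2) (5,5) (-2,-3)
{T/Mid/w/D, T/Mid/w/C, T/Mid/z/D, T/Mid/z/C} → row (1,2) (1,2) (3,5) (-2,-3)
{H/Lo/w/D, H/Mid/w/D} → row (1,2) (1,2) (2,-2) (2,-3)
{H/Lo/w/C, H/Mid/w/C} → row (1,2) (1,2) (-3,2) (2,-3)
{H/Lo/z/D, H/Lo/z/C, H/Mid/z/D, H/Mid/z/C} → row (1,2) (1,2) (-3,-2) (2,-3)
That's 5 distinct rows out of 16 strategies.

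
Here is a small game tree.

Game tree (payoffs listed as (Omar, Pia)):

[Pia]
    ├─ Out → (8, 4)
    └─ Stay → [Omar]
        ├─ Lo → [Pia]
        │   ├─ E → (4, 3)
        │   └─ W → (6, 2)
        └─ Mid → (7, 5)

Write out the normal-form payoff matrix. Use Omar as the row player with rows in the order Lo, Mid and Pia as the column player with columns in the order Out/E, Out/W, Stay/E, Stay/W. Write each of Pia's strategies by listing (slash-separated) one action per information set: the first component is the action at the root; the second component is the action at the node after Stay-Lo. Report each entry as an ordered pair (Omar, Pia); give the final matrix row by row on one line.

Row Lo: Out/E→(8,4), Out/W→(8,4), Stay/E→(4,3), Stay/W→(6,2)
Row Mid: Out/E→(8,4), Out/W→(8,4), Stay/E→(7,5), Stay/W→(7,5)

Lo: (8,4) (8,4) (4,3) (6,2) | Mid: (8,4) (8,4) (7,5) (7,5)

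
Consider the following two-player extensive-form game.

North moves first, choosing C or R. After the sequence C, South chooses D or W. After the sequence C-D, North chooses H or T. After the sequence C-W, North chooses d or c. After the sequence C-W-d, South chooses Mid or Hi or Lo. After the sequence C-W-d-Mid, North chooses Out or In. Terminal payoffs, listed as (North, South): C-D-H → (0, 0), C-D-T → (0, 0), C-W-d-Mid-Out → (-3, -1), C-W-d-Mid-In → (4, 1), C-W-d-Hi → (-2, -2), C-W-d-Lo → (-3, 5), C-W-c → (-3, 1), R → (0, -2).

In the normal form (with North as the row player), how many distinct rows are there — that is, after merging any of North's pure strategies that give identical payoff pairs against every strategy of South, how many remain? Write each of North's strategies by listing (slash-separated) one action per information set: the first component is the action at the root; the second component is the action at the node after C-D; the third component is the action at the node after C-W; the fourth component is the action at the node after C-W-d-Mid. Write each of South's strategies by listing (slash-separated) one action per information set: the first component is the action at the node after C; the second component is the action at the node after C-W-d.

4

North has 16 pure strategies: C/H/d/Out, C/H/d/In, C/H/c/Out, C/H/c/In, C/T/d/Out, C/T/d/In, C/T/c/Out, C/T/c/In, R/H/d/Out, R/H/d/In, R/H/c/Out, R/H/c/In, R/T/d/Out, R/T/d/In, R/T/c/Out, R/T/c/In. Columns: D/Mid, D/Hi, D/Lo, W/Mid, W/Hi, W/Lo.
{C/H/d/Out, C/T/d/Out} → row (0,0) (0,0) (0,0) (-3,-1) (-2,-2) (-3,5)
{C/H/d/In, C/T/d/In} → row (0,0) (0,0) (0,0) (4,1) (-2,-2) (-3,5)
{C/H/c/Out, C/H/c/In, C/T/c/Out, C/T/c/In} → row (0,0) (0,0) (0,0) (-3,1) (-3,1) (-3,1)
{R/H/d/Out, R/H/d/In, R/H/c/Out, R/H/c/In, R/T/d/Out, R/T/d/In, R/T/c/Out, R/T/c/In} → row (0,-2) (0,-2) (0,-2) (0,-2) (0,-2) (0,-2)
That's 4 distinct rows out of 16 strategies.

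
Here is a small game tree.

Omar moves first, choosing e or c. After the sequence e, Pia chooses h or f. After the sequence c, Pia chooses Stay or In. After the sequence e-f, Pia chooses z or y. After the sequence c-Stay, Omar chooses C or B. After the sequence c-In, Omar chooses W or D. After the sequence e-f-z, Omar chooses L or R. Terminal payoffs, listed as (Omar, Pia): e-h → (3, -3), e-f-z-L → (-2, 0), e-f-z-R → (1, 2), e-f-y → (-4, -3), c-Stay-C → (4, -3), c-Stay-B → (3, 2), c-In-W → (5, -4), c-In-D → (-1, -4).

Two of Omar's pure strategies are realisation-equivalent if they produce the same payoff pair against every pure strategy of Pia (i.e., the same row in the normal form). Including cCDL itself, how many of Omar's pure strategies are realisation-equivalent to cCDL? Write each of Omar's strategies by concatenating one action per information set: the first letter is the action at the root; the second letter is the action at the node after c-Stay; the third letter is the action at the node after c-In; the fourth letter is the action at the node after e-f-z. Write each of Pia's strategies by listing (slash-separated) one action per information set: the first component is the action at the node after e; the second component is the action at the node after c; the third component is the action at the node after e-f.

2

Row for cCDL (columns h/Stay/z, h/Stay/y, h/In/z, h/In/y, f/Stay/z, f/Stay/y, f/In/z, f/In/y): (4,-3) (4,-3) (-1,-4) (-1,-4) (4,-3) (4,-3) (-1,-4) (-1,-4).
Under cCDL, Omar's choice at the node after e-f-z can never be reached regardless of what Pia does, so varying those choices leaves every outcome unchanged.
Holding the reachable choices fixed and varying the unreachable one freely already gives 2 equivalent strategies.
No other strategy reproduces this row, so those 2 are the full class: cCDL, cCDR.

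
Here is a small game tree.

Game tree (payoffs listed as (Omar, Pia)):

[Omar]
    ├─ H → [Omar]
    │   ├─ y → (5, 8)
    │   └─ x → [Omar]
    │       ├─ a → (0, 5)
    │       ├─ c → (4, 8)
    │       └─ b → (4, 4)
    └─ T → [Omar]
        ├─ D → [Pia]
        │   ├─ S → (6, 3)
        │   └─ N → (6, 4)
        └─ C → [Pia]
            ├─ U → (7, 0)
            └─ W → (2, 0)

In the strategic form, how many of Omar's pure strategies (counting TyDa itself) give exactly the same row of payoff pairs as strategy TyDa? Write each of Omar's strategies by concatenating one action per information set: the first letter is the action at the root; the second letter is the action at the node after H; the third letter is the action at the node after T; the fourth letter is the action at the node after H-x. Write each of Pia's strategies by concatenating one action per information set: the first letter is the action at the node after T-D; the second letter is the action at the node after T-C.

6

Row for TyDa (columns SU, SW, NU, NW): (6,3) (6,3) (6,4) (6,4).
Under TyDa, Omar's choice at the node after H and at the node after H-x can never be reached regardless of what Pia does, so varying those choices leaves every outcome unchanged.
Holding the reachable choices fixed and varying the unreachable ones freely already gives 2 × 3 = 6 equivalent strategies.
No other strategy reproduces this row, so those 6 are the full class: TyDa, TyDc, TyDb, TxDa, TxDc, TxDb.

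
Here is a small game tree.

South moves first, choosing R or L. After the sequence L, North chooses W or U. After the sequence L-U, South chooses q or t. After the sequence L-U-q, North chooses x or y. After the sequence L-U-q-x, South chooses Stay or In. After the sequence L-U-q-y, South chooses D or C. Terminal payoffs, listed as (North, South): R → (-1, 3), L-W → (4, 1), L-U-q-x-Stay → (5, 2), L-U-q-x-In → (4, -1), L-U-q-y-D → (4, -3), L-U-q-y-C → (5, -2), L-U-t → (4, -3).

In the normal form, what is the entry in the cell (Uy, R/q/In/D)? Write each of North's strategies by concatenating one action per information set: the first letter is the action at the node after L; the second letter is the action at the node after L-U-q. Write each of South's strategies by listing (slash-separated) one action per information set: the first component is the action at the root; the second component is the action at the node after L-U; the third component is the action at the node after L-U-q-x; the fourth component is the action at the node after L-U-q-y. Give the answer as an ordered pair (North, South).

Trace the play path from the root:
  South plays R
→ terminal payoff (-1, 3).
(North's choice at the node after L is never reached on this path, so it doesn't affect the outcome.)

(-1, 3)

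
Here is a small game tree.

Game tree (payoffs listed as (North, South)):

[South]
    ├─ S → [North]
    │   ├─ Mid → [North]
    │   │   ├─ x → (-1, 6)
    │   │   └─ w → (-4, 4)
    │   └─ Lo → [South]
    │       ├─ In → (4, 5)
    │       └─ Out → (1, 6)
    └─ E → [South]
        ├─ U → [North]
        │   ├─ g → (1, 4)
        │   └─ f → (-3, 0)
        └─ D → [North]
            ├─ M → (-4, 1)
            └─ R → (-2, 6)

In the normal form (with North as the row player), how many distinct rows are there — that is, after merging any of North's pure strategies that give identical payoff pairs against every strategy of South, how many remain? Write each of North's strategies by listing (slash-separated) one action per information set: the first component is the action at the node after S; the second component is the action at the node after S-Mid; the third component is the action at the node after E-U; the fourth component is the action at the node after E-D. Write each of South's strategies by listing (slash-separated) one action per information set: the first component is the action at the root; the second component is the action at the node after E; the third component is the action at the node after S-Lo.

12

North has 16 pure strategies: Mid/x/g/M, Mid/x/g/R, Mid/x/f/M, Mid/x/f/R, Mid/w/g/M, Mid/w/g/R, Mid/w/f/M, Mid/w/f/R, Lo/x/g/M, Lo/x/g/R, Lo/x/f/M, Lo/x/f/R, Lo/w/g/M, Lo/w/g/R, Lo/w/f/M, Lo/w/f/R. Columns: S/U/In, S/U/Out, S/D/In, S/D/Out, E/U/In, E/U/Out, E/D/In, E/D/Out.
{Mid/x/g/M} → row (-1,6) (-1,6) (-1,6) (-1,6) (1,4) (1,4) (-4,1) (-4,1)
{Mid/x/g/R} → row (-1,6) (-1,6) (-1,6) (-1,6) (1,4) (1,4) (-2,6) (-2,6)
{Mid/x/f/M} → row (-1,6) (-1,6) (-1,6) (-1,6) (-3,0) (-3,0) (-4,1) (-4,1)
{Mid/x/f/R} → row (-1,6) (-1,6) (-1,6) (-1,6) (-3,0) (-3,0) (-2,6) (-2,6)
{Mid/w/g/M} → row (-4,4) (-4,4) (-4,4) (-4,4) (1,4) (1,4) (-4,1) (-4,1)
{Mid/w/g/R} → row (-4,4) (-4,4) (-4,4) (-4,4) (1,4) (1,4) (-2,6) (-2,6)
{Mid/w/f/M} → row (-4,4) (-4,4) (-4,4) (-4,4) (-3,0) (-3,0) (-4,1) (-4,1)
{Mid/w/f/R} → row (-4,4) (-4,4) (-4,4) (-4,4) (-3,0) (-3,0) (-2,6) (-2,6)
{Lo/x/g/M, Lo/w/g/M} → row (4,5) (1,6) (4,5) (1,6) (1,4) (1,4) (-4,1) (-4,1)
{Lo/x/g/R, Lo/w/g/R} → row (4,5) (1,6) (4,5) (1,6) (1,4) (1,4) (-2,6) (-2,6)
{Lo/x/f/M, Lo/w/f/M} → row (4,5) (1,6) (4,5) (1,6) (-3,0) (-3,0) (-4,1) (-4,1)
{Lo/x/f/R, Lo/w/f/R} → row (4,5) (1,6) (4,5) (1,6) (-3,0) (-3,0) (-2,6) (-2,6)
That's 12 distinct rows out of 16 strategies.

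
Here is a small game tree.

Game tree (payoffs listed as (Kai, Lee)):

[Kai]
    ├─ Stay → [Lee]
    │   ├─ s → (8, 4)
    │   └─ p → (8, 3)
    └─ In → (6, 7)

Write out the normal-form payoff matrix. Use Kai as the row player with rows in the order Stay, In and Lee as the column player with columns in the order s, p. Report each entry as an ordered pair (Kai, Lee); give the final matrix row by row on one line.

Stay: (8,4) (8,3) | In: (6,7) (6,7)

Row Stay: s→(8,4), p→(8,3)
Row In: s→(6,7), p→(6,7)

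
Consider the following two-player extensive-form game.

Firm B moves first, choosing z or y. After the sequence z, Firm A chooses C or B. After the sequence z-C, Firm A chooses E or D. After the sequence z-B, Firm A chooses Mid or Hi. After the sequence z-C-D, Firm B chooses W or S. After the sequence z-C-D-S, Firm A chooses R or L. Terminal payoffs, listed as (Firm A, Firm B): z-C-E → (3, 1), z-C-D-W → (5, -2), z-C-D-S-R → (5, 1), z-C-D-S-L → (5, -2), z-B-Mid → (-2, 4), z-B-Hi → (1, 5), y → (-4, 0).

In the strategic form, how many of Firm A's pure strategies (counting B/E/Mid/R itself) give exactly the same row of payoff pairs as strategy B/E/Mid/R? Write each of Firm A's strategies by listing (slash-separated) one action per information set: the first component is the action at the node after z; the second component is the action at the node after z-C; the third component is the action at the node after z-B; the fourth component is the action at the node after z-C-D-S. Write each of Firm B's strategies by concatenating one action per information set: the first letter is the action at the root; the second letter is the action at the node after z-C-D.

Row for B/E/Mid/R (columns zW, zS, yW, yS): (-2,4) (-2,4) (-4,0) (-4,0).
Under B/E/Mid/R, Firm A's choice at the node after z-C and at the node after z-C-D-S can never be reached regardless of what Firm B does, so varying those choices leaves every outcome unchanged.
Holding the reachable choices fixed and varying the unreachable ones freely already gives 2 × 2 = 4 equivalent strategies.
No other strategy reproduces this row, so those 4 are the full class: B/E/Mid/R, B/E/Mid/L, B/D/Mid/R, B/D/Mid/L.

4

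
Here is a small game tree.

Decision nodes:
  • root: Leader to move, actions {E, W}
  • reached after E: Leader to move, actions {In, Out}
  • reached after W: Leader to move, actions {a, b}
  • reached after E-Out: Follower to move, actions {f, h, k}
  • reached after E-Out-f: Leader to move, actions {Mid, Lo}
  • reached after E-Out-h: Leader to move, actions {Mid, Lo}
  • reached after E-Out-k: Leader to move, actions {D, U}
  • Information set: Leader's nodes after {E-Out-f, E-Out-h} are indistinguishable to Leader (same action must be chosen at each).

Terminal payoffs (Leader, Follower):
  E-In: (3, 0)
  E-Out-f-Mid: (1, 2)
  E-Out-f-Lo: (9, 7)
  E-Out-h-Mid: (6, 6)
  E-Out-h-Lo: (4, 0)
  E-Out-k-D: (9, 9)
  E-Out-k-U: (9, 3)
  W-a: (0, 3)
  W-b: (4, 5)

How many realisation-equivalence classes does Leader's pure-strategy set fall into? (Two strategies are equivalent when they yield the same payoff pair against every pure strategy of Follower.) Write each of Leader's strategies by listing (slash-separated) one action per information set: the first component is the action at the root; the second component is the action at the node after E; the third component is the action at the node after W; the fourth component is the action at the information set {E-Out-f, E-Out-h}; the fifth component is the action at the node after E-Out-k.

7

Leader has 32 pure strategies: E/In/a/Mid/D, E/In/a/Mid/U, E/In/a/Lo/D, E/In/a/Lo/U, E/In/b/Mid/D, E/In/b/Mid/U, E/In/b/Lo/D, E/In/b/Lo/U, E/Out/a/Mid/D, E/Out/a/Mid/U, E/Out/a/Lo/D, E/Out/a/Lo/U, E/Out/b/Mid/D, E/Out/b/Mid/U, E/Out/b/Lo/D, E/Out/b/Lo/U, W/In/a/Mid/D, W/In/a/Mid/U, W/In/a/Lo/D, W/In/a/Lo/U, W/In/b/Mid/D, W/In/b/Mid/U, W/In/b/Lo/D, W/In/b/Lo/U, W/Out/a/Mid/D, W/Out/a/Mid/U, W/Out/a/Lo/D, W/Out/a/Lo/U, W/Out/b/Mid/D, W/Out/b/Mid/U, W/Out/b/Lo/D, W/Out/b/Lo/U. Columns: f, h, k.
{E/In/a/Mid/D, E/In/a/Mid/U, E/In/a/Lo/D, E/In/a/Lo/U, E/In/b/Mid/D, E/In/b/Mid/U, E/In/b/Lo/D, E/In/b/Lo/U} → row (3,0) (3,0) (3,0)
{E/Out/a/Mid/D, E/Out/b/Mid/D} → row (1,2) (6,6) (9,9)
{E/Out/a/Mid/U, E/Out/b/Mid/U} → row (1,2) (6,6) (9,3)
{E/Out/a/Lo/D, E/Out/b/Lo/D} → row (9,7) (4,0) (9,9)
{E/Out/a/Lo/U, E/Out/b/Lo/U} → row (9,7) (4,0) (9,3)
{W/In/a/Mid/D, W/In/a/Mid/U, W/In/a/Lo/D, W/In/a/Lo/U, W/Out/a/Mid/D, W/Out/a/Mid/U, W/Out/a/Lo/D, W/Out/a/Lo/U} → row (0,3) (0,3) (0,3)
{W/In/b/Mid/D, W/In/b/Mid/U, W/In/b/Lo/D, W/In/b/Lo/U, W/Out/b/Mid/D, W/Out/b/Mid/U, W/Out/b/Lo/D, W/Out/b/Lo/U} → row (4,5) (4,5) (4,5)
That's 7 distinct rows out of 32 strategies.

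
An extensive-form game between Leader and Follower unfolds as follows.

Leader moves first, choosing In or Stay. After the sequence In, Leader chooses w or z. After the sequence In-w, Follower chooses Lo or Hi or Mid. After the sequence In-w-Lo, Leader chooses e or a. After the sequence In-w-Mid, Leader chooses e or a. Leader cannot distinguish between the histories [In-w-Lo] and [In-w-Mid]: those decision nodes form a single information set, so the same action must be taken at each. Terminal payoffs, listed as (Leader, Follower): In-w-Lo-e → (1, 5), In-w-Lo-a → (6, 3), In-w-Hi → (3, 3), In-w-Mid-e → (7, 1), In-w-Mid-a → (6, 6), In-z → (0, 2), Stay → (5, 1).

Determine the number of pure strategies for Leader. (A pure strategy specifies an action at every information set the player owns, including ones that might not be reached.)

Leader owns the root with actions {In, Stay} — two choices.
Leader owns the node after In with actions {w, z} — two choices.
Leader owns the information set {In-w-Lo, In-w-Mid} with actions {e, a} — two choices.
A pure strategy fixes one action at each information set independently, so the count is the product 2 × 2 × 2 = 8.
(For reference, Follower has 3 pure strategies, giving a 8×3 normal-form matrix.)

8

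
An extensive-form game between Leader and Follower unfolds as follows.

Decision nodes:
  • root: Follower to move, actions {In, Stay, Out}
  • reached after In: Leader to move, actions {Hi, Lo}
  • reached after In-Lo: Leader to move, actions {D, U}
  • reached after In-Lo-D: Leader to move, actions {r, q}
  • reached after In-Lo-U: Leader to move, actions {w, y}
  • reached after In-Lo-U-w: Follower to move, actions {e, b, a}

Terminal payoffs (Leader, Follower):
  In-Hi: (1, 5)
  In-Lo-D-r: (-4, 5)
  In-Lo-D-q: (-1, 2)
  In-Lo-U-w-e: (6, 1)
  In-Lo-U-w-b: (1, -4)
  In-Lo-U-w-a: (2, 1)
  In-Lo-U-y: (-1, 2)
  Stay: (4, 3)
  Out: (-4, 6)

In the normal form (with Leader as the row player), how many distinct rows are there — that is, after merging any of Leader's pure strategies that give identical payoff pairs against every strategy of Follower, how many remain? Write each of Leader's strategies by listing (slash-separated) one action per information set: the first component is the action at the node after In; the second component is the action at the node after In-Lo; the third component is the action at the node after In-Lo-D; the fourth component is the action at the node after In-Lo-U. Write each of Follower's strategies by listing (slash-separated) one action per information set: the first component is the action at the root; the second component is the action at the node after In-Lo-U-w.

4

Leader has 16 pure strategies: Hi/D/r/w, Hi/D/r/y, Hi/D/q/w, Hi/D/q/y, Hi/U/r/w, Hi/U/r/y, Hi/U/q/w, Hi/U/q/y, Lo/D/r/w, Lo/D/r/y, Lo/D/q/w, Lo/D/q/y, Lo/U/r/w, Lo/U/r/y, Lo/U/q/w, Lo/U/q/y. Columns: In/e, In/b, In/a, Stay/e, Stay/b, Stay/a, Out/e, Out/b, Out/a.
{Hi/D/r/w, Hi/D/r/y, Hi/D/q/w, Hi/D/q/y, Hi/U/r/w, Hi/U/r/y, Hi/U/q/w, Hi/U/q/y} → row (1,5) (1,5) (1,5) (4,3) (4,3) (4,3) (-4,6) (-4,6) (-4,6)
{Lo/D/r/w, Lo/D/r/y} → row (-4,5) (-4,5) (-4,5) (4,3) (4,3) (4,3) (-4,6) (-4,6) (-4,6)
{Lo/D/q/w, Lo/D/q/y, Lo/U/r/y, Lo/U/q/y} → row (-1,2) (-1,2) (-1,2) (4,3) (4,3) (4,3) (-4,6) (-4,6) (-4,6)
{Lo/U/r/w, Lo/U/q/w} → row (6,1) (1,-4) (2,1) (4,3) (4,3) (4,3) (-4,6) (-4,6) (-4,6)
That's 4 distinct rows out of 16 strategies.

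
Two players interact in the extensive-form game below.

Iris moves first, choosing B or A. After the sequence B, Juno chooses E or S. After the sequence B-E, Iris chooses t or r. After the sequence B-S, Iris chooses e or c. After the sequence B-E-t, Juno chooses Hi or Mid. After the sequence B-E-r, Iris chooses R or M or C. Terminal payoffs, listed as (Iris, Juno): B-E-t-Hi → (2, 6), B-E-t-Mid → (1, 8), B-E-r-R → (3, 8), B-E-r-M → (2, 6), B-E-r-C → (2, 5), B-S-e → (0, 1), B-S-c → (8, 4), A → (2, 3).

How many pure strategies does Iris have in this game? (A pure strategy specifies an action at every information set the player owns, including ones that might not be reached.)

24

Iris owns the root with actions {B, A} — two choices.
Iris owns the node after B-E with actions {t, r} — two choices.
Iris owns the node after B-S with actions {e, c} — two choices.
Iris owns the node after B-E-r with actions {R, M, C} — three choices.
A pure strategy fixes one action at each information set independently, so the count is the product 2 × 2 × 2 × 3 = 24.
(For reference, Juno has 4 pure strategies, giving a 24×4 normal-form matrix.)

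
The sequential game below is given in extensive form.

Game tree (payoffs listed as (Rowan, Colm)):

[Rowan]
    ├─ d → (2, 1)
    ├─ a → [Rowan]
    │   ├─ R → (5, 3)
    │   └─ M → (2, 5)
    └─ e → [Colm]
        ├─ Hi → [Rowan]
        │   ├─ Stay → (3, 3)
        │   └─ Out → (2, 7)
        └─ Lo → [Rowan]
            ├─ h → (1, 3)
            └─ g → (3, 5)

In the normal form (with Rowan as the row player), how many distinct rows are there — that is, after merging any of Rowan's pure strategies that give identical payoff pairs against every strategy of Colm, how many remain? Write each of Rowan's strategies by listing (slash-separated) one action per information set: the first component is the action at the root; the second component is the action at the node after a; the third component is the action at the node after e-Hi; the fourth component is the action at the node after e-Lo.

7

Rowan has 24 pure strategies: d/R/Stay/h, d/R/Stay/g, d/R/Out/h, d/R/Out/g, d/M/Stay/h, d/M/Stay/g, d/M/Out/h, d/M/Out/g, a/R/Stay/h, a/R/Stay/g, a/R/Out/h, a/R/Out/g, a/M/Stay/h, a/M/Stay/g, a/M/Out/h, a/M/Out/g, e/R/Stay/h, e/R/Stay/g, e/R/Out/h, e/R/Out/g, e/M/Stay/h, e/M/Stay/g, e/M/Out/h, e/M/Out/g. Columns: Hi, Lo.
{d/R/Stay/h, d/R/Stay/g, d/R/Out/h, d/R/Out/g, d/M/Stay/h, d/M/Stay/g, d/M/Out/h, d/M/Out/g} → row (2,1) (2,1)
{a/R/Stay/h, a/R/Stay/g, a/R/Out/h, a/R/Out/g} → row (5,3) (5,3)
{a/M/Stay/h, a/M/Stay/g, a/M/Out/h, a/M/Out/g} → row (2,5) (2,5)
{e/R/Stay/h, e/M/Stay/h} → row (3,3) (1,3)
{e/R/Stay/g, e/M/Stay/g} → row (3,3) (3,5)
{e/R/Out/h, e/M/Out/h} → row (2,7) (1,3)
{e/R/Out/g, e/M/Out/g} → row (2,7) (3,5)
That's 7 distinct rows out of 24 strategies.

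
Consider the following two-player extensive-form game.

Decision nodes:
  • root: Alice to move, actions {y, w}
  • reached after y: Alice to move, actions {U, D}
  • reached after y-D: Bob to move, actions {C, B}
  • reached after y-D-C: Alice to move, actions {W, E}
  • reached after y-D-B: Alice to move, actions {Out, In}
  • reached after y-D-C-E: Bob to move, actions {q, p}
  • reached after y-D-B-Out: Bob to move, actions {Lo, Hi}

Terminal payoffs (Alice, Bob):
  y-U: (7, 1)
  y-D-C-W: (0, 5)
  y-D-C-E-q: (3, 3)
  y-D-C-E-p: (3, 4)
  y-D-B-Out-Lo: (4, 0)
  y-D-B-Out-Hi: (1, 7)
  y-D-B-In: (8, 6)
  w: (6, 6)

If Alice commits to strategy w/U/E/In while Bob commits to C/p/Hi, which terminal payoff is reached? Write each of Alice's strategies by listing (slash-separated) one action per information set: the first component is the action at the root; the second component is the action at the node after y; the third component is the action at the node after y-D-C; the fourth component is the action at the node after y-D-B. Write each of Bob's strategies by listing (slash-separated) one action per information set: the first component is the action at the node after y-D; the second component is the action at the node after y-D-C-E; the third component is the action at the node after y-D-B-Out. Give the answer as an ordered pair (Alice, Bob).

Trace the play path from the root:
  Alice plays w
→ terminal payoff (6, 6).
(Alice's choice at the node after y is never reached on this path, so it doesn't affect the outcome.)

(6, 6)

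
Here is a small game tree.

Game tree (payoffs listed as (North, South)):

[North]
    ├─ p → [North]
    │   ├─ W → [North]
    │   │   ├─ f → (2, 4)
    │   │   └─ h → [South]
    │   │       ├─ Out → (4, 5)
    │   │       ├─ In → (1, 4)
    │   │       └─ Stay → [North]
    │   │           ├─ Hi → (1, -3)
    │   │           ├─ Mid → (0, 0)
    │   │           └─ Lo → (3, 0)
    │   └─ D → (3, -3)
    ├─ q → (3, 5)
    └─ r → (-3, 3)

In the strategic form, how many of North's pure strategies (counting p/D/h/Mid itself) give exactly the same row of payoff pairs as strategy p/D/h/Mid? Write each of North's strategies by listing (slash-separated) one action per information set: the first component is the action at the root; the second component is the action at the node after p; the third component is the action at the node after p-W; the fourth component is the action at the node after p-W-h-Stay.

6

Row for p/D/h/Mid (columns Out, In, Stay): (3,-3) (3,-3) (3,-3).
Under p/D/h/Mid, North's choice at the node after p-W and at the node after p-W-h-Stay can never be reached regardless of what South does, so varying those choices leaves every outcome unchanged.
Holding the reachable choices fixed and varying the unreachable ones freely already gives 2 × 3 = 6 equivalent strategies.
No other strategy reproduces this row, so those 6 are the full class: p/D/f/Hi, p/D/f/Mid, p/D/f/Lo, p/D/h/Hi, p/D/h/Mid, p/D/h/Lo.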